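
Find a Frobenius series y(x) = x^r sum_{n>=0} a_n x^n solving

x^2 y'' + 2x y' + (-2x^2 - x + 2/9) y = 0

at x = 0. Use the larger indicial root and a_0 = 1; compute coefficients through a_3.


Write in Frobenius form y'' + (p(x)/x) y' + (q(x)/x^2) y = 0:
  p(x) = 2,  q(x) = -2x^2 - x + 2/9.
Indicial equation: r(r-1) + (2) r + (2/9) = 0 -> roots r_1 = -1/3, r_2 = -2/3.
Take r = r_1 = -1/3. Let y(x) = x^r sum_{n>=0} a_n x^n with a_0 = 1.
Substitute y = x^r sum a_n x^n and match x^{r+n}. The recurrence is
  D(n) a_n - 1 a_{n-1} - 2 a_{n-2} = 0,  where D(n) = (r+n)(r+n-1) + (2)(r+n) + (2/9).
  a_n = [1 a_{n-1} + 2 a_{n-2}] / D(n).
Since the indicial polynomial factors as (r - r_1)(r - r_2), D(n) = (r_1 + n - r_1)(r_1 + n - r_2) = n(n + 1/3).
Evaluating step by step (a_0 = 1):
  n = 1: D(1) = 1(1 + 1/3) = 4/3; numerator = 1(1) = 1; a_1 = (1)/(4/3) = 3/4
  n = 2: D(2) = 2(2 + 1/3) = 14/3; numerator = 1(3/4) + 2(1) = 11/4; a_2 = (11/4)/(14/3) = 33/56
  n = 3: D(3) = 3(3 + 1/3) = 10; numerator = 1(33/56) + 2(3/4) = 117/56; a_3 = (117/56)/(10) = 117/560

r = -1/3; a_0 = 1; a_1 = 3/4; a_2 = 33/56; a_3 = 117/560


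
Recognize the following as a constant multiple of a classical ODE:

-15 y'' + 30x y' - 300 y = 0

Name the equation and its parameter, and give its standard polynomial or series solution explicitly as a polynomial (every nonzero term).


All three coefficients share the factor -15; dividing through by -15 gives  y'' - 2x y' + 20 y = 0.
This matches the Hermite equation y'' - 2x y' + 2n y = 0 with 2n = 20, so n = 10; the polynomial solution is H_10(x).
With y = sum_k a_k x^k, matching x^k gives (k+2)(k+1) a_{k+2} = 2(k - n) a_k = 2(k - 10) a_k. The right side vanishes at k = 10, so the series with the parity of 10 terminates at degree 10.
Standard normalization: leading coefficient of H_n is 2^n, so a_10 = 2^10 = 1024. Work downward with a_k = (k+1)(k+2) a_{k+2} / (2(k - n)):
  a_8 = (9)(10)(1024) / (2(8 - 10)) = 92160/(-4) = -23040
  a_6 = (7)(8)(-23040) / (2(6 - 10)) = -1290240/(-8) = 161280
  a_4 = (5)(6)(161280) / (2(4 - 10)) = 4838400/(-12) = -403200
  a_2 = (3)(4)(-403200) / (2(2 - 10)) = -4838400/(-16) = 302400
  a_0 = (1)(2)(302400) / (2(0 - 10)) = 604800/(-20) = -30240
Hence H_10(x) = 1024 x^10 - 23040 x^8 + 161280 x^6 - 403200 x^4 + 302400 x^2 - 30240.

H_10(x); series = 1024 x^10 - 23040 x^8 + 161280 x^6 - 403200 x^4 + 302400 x^2 - 30240


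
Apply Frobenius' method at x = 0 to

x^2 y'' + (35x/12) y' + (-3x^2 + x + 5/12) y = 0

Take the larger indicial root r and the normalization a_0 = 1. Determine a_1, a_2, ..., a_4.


Write in Frobenius form y'' + (p(x)/x) y' + (q(x)/x^2) y = 0:
  p(x) = 35/12,  q(x) = -3x^2 + x + 5/12.
Indicial equation: r(r-1) + (35/12) r + (5/12) = 0 -> roots r_1 = -1/4, r_2 = -5/3.
Take r = r_1 = -1/4. Let y(x) = x^r sum_{n>=0} a_n x^n with a_0 = 1.
Substitute y = x^r sum a_n x^n and match x^{r+n}. The recurrence is
  D(n) a_n + 1 a_{n-1} - 3 a_{n-2} = 0,  where D(n) = (r+n)(r+n-1) + (35/12)(r+n) + (5/12).
  a_n = [-1 a_{n-1} + 3 a_{n-2}] / D(n).
Since the indicial polynomial factors as (r - r_1)(r - r_2), D(n) = (r_1 + n - r_1)(r_1 + n - r_2) = n(n + 17/12).
Evaluating step by step (a_0 = 1):
  n = 1: D(1) = 1(1 + 17/12) = 29/12; numerator = -1(1) = -1; a_1 = (-1)/(29/12) = -12/29
  n = 2: D(2) = 2(2 + 17/12) = 41/6; numerator = -1(-12/29) + 3(1) = 99/29; a_2 = (99/29)/(41/6) = 594/1189
  n = 3: D(3) = 3(3 + 17/12) = 53/4; numerator = -1(594/1189) + 3(-12/29) = -2070/1189; a_3 = (-2070/1189)/(53/4) = -8280/63017
  n = 4: D(4) = 4(4 + 17/12) = 65/3; numerator = -1(-8280/63017) + 3(594/1189) = 102726/63017; a_4 = (102726/63017)/(65/3) = 23706/315085

r = -1/4; a_0 = 1; a_1 = -12/29; a_2 = 594/1189; a_3 = -8280/63017; a_4 = 23706/315085


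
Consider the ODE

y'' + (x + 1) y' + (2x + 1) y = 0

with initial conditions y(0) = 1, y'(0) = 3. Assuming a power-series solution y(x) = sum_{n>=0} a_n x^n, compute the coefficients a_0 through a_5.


Ansatz: y(x) = sum_{n>=0} a_n x^n, so y'(x) = sum_{n>=1} n a_n x^(n-1) and y''(x) = sum_{n>=2} n(n-1) a_n x^(n-2).
Substitute into P(x) y'' + Q(x) y' + R(x) y = 0 with P(x) = 1, Q(x) = x + 1, R(x) = 2x + 1, and match powers of x.
Initial conditions: a_0 = 1, a_1 = 3.
Setting the coefficient of each power of x to zero and solving order by order (substituting the coefficients already found):
  x^0: 2 a_2 + a_1 + a_0 = 0  ->  2 a_2 = -a_1 - a_0 = -4  ->  a_2 = -2
  x^1: 6 a_3 + 2 a_2 + 2 a_1 + 2 a_0 = 0  ->  6 a_3 = -2 a_2 - 2 a_1 - 2 a_0 = -4  ->  a_3 = -2/3
  x^2: 12 a_4 + 3 a_3 + 3 a_2 + 2 a_1 = 0  ->  12 a_4 = -3 a_3 - 3 a_2 - 2 a_1 = 2  ->  a_4 = 1/6
  x^3: 20 a_5 + 4 a_4 + 4 a_3 + 2 a_2 = 0  ->  20 a_5 = -4 a_4 - 4 a_3 - 2 a_2 = 6  ->  a_5 = 3/10
Truncated series: y(x) = 1 + 3 x - 2 x^2 - (2/3) x^3 + (1/6) x^4 + (3/10) x^5 + O(x^6).

a_0 = 1; a_1 = 3; a_2 = -2; a_3 = -2/3; a_4 = 1/6; a_5 = 3/10


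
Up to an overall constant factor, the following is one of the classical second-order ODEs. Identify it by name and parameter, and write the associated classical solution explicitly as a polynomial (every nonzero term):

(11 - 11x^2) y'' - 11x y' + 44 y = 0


All three coefficients share the factor 11; dividing through by 11 gives  (1 - x^2) y'' - x y' + 4 y = 0.
This matches the Chebyshev equation (1 - x^2) y'' - x y' + n^2 y = 0 (note the -x y' term, not -2x y') with n^2 = 4, so n = 2; the polynomial solution is T_2(x).
With y = sum_k a_k x^k, matching x^k gives (k+2)(k+1) a_{k+2} = (k^2 - n^2) a_k = (k - 2)(k + 2) a_k. The right side vanishes at k = 2, so the series with the parity of 2 terminates at degree 2.
Standard normalization: leading coefficient of T_n is 2^(n-1), so a_2 = 2^1 = 2. Work downward with a_k = (k+1)(k+2) a_{k+2} / ((k - 2)(k + 2)):
  a_0 = (1)(2)(2) / ((0 - 2)(0 + 2)) = 4/(-4) = -1
Hence T_2(x) = 2 x^2 - 1.

T_2(x); series = 2 x^2 - 1


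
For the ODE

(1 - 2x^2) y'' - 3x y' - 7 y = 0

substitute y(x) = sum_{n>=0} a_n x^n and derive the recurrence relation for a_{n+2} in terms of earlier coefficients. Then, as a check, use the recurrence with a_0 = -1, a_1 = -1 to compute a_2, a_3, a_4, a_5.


Substitute y = sum_n a_n x^n.
(1 - 2 x^2) y'' contributes (n+2)(n+1) a_{n+2} - 2 n(n-1) a_n at x^n.
-3 x y'(x) contributes -3 n a_n at x^n.
-7 y(x) contributes -7 a_n at x^n.
Matching x^n: (n+2)(n+1) a_{n+2} + (-2 n(n-1) - 3 n - 7) a_n = 0.
Thus a_{n+2} = (2 n(n-1) + 3 n + 7) / ((n+1)(n+2)) * a_n.

Check with a_0 = -1, a_1 = -1 (apply the recurrence for n = 0, 1, 2, 3): a_0 = -1, a_1 = -1, a_2 = -7/2, a_3 = -5/3, a_4 = -119/24, a_5 = -7/3.

a_(n+2) = (2 n(n-1) + 3 n + 7) / ((n+1)(n+2)) * a_n; check: a_0 = -1, a_1 = -1, a_2 = -7/2, a_3 = -5/3, a_4 = -119/24, a_5 = -7/3


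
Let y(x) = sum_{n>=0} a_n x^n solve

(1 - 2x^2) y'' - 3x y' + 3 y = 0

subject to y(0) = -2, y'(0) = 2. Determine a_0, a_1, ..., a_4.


Ansatz: y(x) = sum_{n>=0} a_n x^n, so y'(x) = sum_{n>=1} n a_n x^(n-1) and y''(x) = sum_{n>=2} n(n-1) a_n x^(n-2).
Substitute into P(x) y'' + Q(x) y' + R(x) y = 0 with P(x) = 1 - 2x^2, Q(x) = -3x, R(x) = 3, and match powers of x.
Initial conditions: a_0 = -2, a_1 = 2.
Setting the coefficient of each power of x to zero and solving order by order (substituting the coefficients already found):
  x^0: 2 a_2 + 3 a_0 = 0  ->  2 a_2 = -3 a_0 = 6  ->  a_2 = 3
  x^1: 6 a_3 = 0  ->  a_3 = 0
  x^2: 12 a_4 - 7 a_2 = 0  ->  12 a_4 = 7 a_2 = 21  ->  a_4 = 7/4
Truncated series: y(x) = -2 + 2 x + 3 x^2 + (7/4) x^4 + O(x^5).

a_0 = -2; a_1 = 2; a_2 = 3; a_3 = 0; a_4 = 7/4


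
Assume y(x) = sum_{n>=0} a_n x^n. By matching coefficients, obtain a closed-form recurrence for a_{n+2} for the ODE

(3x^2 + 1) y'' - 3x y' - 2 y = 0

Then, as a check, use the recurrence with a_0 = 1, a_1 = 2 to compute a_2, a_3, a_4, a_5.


Substitute y = sum_n a_n x^n.
(1 + 3 x^2) y'' contributes (n+2)(n+1) a_{n+2} + 3 n(n-1) a_n at x^n.
-3 x y'(x) contributes -3 n a_n at x^n.
-2 y(x) contributes -2 a_n at x^n.
Matching x^n: (n+2)(n+1) a_{n+2} + (3 n(n-1) - 3 n - 2) a_n = 0.
Thus a_{n+2} = (-3 n(n-1) + 3 n + 2) / ((n+1)(n+2)) * a_n.

Check with a_0 = 1, a_1 = 2 (apply the recurrence for n = 0, 1, 2, 3): a_0 = 1, a_1 = 2, a_2 = 1, a_3 = 5/3, a_4 = 1/6, a_5 = -7/12.

a_(n+2) = (-3 n(n-1) + 3 n + 2) / ((n+1)(n+2)) * a_n; check: a_0 = 1, a_1 = 2, a_2 = 1, a_3 = 5/3, a_4 = 1/6, a_5 = -7/12


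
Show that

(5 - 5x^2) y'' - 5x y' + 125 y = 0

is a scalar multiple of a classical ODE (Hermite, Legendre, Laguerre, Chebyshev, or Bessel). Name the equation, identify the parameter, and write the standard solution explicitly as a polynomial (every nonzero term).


All three coefficients share the factor 5; dividing through by 5 gives  (1 - x^2) y'' - x y' + 25 y = 0.
This matches the Chebyshev equation (1 - x^2) y'' - x y' + n^2 y = 0 (note the -x y' term, not -2x y') with n^2 = 25, so n = 5; the polynomial solution is T_5(x).
With y = sum_k a_k x^k, matching x^k gives (k+2)(k+1) a_{k+2} = (k^2 - n^2) a_k = (k - 5)(k + 5) a_k. The right side vanishes at k = 5, so the series with the parity of 5 terminates at degree 5.
Standard normalization: leading coefficient of T_n is 2^(n-1), so a_5 = 2^4 = 16. Work downward with a_k = (k+1)(k+2) a_{k+2} / ((k - 5)(k + 5)):
  a_3 = (4)(5)(16) / ((3 - 5)(3 + 5)) = 320/(-16) = -20
  a_1 = (2)(3)(-20) / ((1 - 5)(1 + 5)) = -120/(-24) = 5
Hence T_5(x) = 16 x^5 - 20 x^3 + 5 x.

T_5(x); series = 16 x^5 - 20 x^3 + 5 x


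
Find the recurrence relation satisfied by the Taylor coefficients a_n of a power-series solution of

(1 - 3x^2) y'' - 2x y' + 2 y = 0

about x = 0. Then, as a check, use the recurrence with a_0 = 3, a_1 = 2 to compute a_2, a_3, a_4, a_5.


Substitute y = sum_n a_n x^n.
(1 - 3 x^2) y'' contributes (n+2)(n+1) a_{n+2} - 3 n(n-1) a_n at x^n.
-2 x y'(x) contributes -2 n a_n at x^n.
2 y(x) contributes 2 a_n at x^n.
Matching x^n: (n+2)(n+1) a_{n+2} + (-3 n(n-1) - 2 n + 2) a_n = 0.
Thus a_{n+2} = (3 n(n-1) + 2 n - 2) / ((n+1)(n+2)) * a_n.

Check with a_0 = 3, a_1 = 2 (apply the recurrence for n = 0, 1, 2, 3): a_0 = 3, a_1 = 2, a_2 = -3, a_3 = 0, a_4 = -2, a_5 = 0.

a_(n+2) = (3 n(n-1) + 2 n - 2) / ((n+1)(n+2)) * a_n; check: a_0 = 3, a_1 = 2, a_2 = -3, a_3 = 0, a_4 = -2, a_5 = 0


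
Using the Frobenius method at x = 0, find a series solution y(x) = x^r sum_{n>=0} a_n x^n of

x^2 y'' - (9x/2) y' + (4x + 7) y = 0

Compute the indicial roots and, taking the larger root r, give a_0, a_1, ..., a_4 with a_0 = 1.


Write in Frobenius form y'' + (p(x)/x) y' + (q(x)/x^2) y = 0:
  p(x) = -9/2,  q(x) = 4x + 7.
Indicial equation: r(r-1) + (-9/2) r + (7) = 0 -> roots r_1 = 7/2, r_2 = 2.
Take r = r_1 = 7/2. Let y(x) = x^r sum_{n>=0} a_n x^n with a_0 = 1.
Substitute y = x^r sum a_n x^n and match x^{r+n}. The recurrence is
  D(n) a_n + 4 a_{n-1} = 0,  where D(n) = (r+n)(r+n-1) + (-9/2)(r+n) + (7).
  a_n = -4 / D(n) * a_{n-1}.
Since the indicial polynomial factors as (r - r_1)(r - r_2), D(n) = (r_1 + n - r_1)(r_1 + n - r_2) = n(n + 3/2).
Evaluating step by step (a_0 = 1):
  n = 1: D(1) = 1(1 + 3/2) = 5/2; numerator = -4(1) = -4; a_1 = (-4)/(5/2) = -8/5
  n = 2: D(2) = 2(2 + 3/2) = 7; numerator = -4(-8/5) = 32/5; a_2 = (32/5)/(7) = 32/35
  n = 3: D(3) = 3(3 + 3/2) = 27/2; numerator = -4(32/35) = -128/35; a_3 = (-128/35)/(27/2) = -256/945
  n = 4: D(4) = 4(4 + 3/2) = 22; numerator = -4(-256/945) = 1024/945; a_4 = (1024/945)/(22) = 512/10395

r = 7/2; a_0 = 1; a_1 = -8/5; a_2 = 32/35; a_3 = -256/945; a_4 = 512/10395


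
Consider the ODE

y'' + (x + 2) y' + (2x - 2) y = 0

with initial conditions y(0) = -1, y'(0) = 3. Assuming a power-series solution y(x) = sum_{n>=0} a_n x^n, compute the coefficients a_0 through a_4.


Ansatz: y(x) = sum_{n>=0} a_n x^n, so y'(x) = sum_{n>=1} n a_n x^(n-1) and y''(x) = sum_{n>=2} n(n-1) a_n x^(n-2).
Substitute into P(x) y'' + Q(x) y' + R(x) y = 0 with P(x) = 1, Q(x) = x + 2, R(x) = 2x - 2, and match powers of x.
Initial conditions: a_0 = -1, a_1 = 3.
Setting the coefficient of each power of x to zero and solving order by order (substituting the coefficients already found):
  x^0: 2 a_2 + 2 a_1 - 2 a_0 = 0  ->  2 a_2 = -2 a_1 + 2 a_0 = -8  ->  a_2 = -4
  x^1: 6 a_3 + 4 a_2 - a_1 + 2 a_0 = 0  ->  6 a_3 = -4 a_2 + a_1 - 2 a_0 = 21  ->  a_3 = 7/2
  x^2: 12 a_4 + 6 a_3 + 2 a_1 = 0  ->  12 a_4 = -6 a_3 - 2 a_1 = -27  ->  a_4 = -9/4
Truncated series: y(x) = -1 + 3 x - 4 x^2 + (7/2) x^3 - (9/4) x^4 + O(x^5).

a_0 = -1; a_1 = 3; a_2 = -4; a_3 = 7/2; a_4 = -9/4


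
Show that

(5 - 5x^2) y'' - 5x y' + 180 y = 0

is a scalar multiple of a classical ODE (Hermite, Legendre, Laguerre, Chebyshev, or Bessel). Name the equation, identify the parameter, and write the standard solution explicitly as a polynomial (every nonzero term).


All three coefficients share the factor 5; dividing through by 5 gives  (1 - x^2) y'' - x y' + 36 y = 0.
This matches the Chebyshev equation (1 - x^2) y'' - x y' + n^2 y = 0 (note the -x y' term, not -2x y') with n^2 = 36, so n = 6; the polynomial solution is T_6(x).
With y = sum_k a_k x^k, matching x^k gives (k+2)(k+1) a_{k+2} = (k^2 - n^2) a_k = (k - 6)(k + 6) a_k. The right side vanishes at k = 6, so the series with the parity of 6 terminates at degree 6.
Standard normalization: leading coefficient of T_n is 2^(n-1), so a_6 = 2^5 = 32. Work downward with a_k = (k+1)(k+2) a_{k+2} / ((k - 6)(k + 6)):
  a_4 = (5)(6)(32) / ((4 - 6)(4 + 6)) = 960/(-20) = -48
  a_2 = (3)(4)(-48) / ((2 - 6)(2 + 6)) = -576/(-32) = 18
  a_0 = (1)(2)(18) / ((0 - 6)(0 + 6)) = 36/(-36) = -1
Hence T_6(x) = 32 x^6 - 48 x^4 + 18 x^2 - 1.

T_6(x); series = 32 x^6 - 48 x^4 + 18 x^2 - 1


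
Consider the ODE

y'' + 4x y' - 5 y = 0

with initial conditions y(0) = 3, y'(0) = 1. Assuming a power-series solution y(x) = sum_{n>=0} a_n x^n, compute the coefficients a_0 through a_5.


Ansatz: y(x) = sum_{n>=0} a_n x^n, so y'(x) = sum_{n>=1} n a_n x^(n-1) and y''(x) = sum_{n>=2} n(n-1) a_n x^(n-2).
Substitute into P(x) y'' + Q(x) y' + R(x) y = 0 with P(x) = 1, Q(x) = 4x, R(x) = -5, and match powers of x.
Initial conditions: a_0 = 3, a_1 = 1.
Setting the coefficient of each power of x to zero and solving order by order (substituting the coefficients already found):
  x^0: 2 a_2 - 5 a_0 = 0  ->  2 a_2 = 5 a_0 = 15  ->  a_2 = 15/2
  x^1: 6 a_3 - a_1 = 0  ->  6 a_3 = a_1 = 1  ->  a_3 = 1/6
  x^2: 12 a_4 + 3 a_2 = 0  ->  12 a_4 = -3 a_2 = -45/2  ->  a_4 = -15/8
  x^3: 20 a_5 + 7 a_3 = 0  ->  20 a_5 = -7 a_3 = -7/6  ->  a_5 = -7/120
Truncated series: y(x) = 3 + x + (15/2) x^2 + (1/6) x^3 - (15/8) x^4 - (7/120) x^5 + O(x^6).

a_0 = 3; a_1 = 1; a_2 = 15/2; a_3 = 1/6; a_4 = -15/8; a_5 = -7/120


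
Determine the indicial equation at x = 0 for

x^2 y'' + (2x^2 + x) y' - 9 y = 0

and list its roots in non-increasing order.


Divide by x^2 to reach normal form y'' + P_1(x) y' + P_2(x) y = 0 with P_1(x) = 2 + 1/x and P_2(x) = -9/x^2.
x = 0 is a singular point because the y'-coefficient 2 + 1/x has a pole at x = 0 and the y-coefficient -9/x^2 has a pole at x = 0.
It is a regular singular point because x P_1(x) = p(x) = 2x + 1 and x^2 P_2(x) = q(x) = -9 are polynomials, hence analytic at x = 0.
p(0) = 1,  q(0) = -9.
Indicial equation: r(r-1) + p(0) r + q(0) = 0, i.e. r^2 + (p(0) - 1) r + q(0) = 0, i.e. r^2 - 9 = 0.
Discriminant: (0)^2 - 4(-9) = 36, so r = (0 ± 6)/2.
Solving: r_1 = 3, r_2 = -3.

indicial: r^2 - 9 = 0; roots r_1 = 3, r_2 = -3


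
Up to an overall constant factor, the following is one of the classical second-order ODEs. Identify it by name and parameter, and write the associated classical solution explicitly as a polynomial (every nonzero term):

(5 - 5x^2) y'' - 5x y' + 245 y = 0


All three coefficients share the factor 5; dividing through by 5 gives  (1 - x^2) y'' - x y' + 49 y = 0.
This matches the Chebyshev equation (1 - x^2) y'' - x y' + n^2 y = 0 (note the -x y' term, not -2x y') with n^2 = 49, so n = 7; the polynomial solution is T_7(x).
With y = sum_k a_k x^k, matching x^k gives (k+2)(k+1) a_{k+2} = (k^2 - n^2) a_k = (k - 7)(k + 7) a_k. The right side vanishes at k = 7, so the series with the parity of 7 terminates at degree 7.
Standard normalization: leading coefficient of T_n is 2^(n-1), so a_7 = 2^6 = 64. Work downward with a_k = (k+1)(k+2) a_{k+2} / ((k - 7)(k + 7)):
  a_5 = (6)(7)(64) / ((5 - 7)(5 + 7)) = 2688/(-24) = -112
  a_3 = (4)(5)(-112) / ((3 - 7)(3 + 7)) = -2240/(-40) = 56
  a_1 = (2)(3)(56) / ((1 - 7)(1 + 7)) = 336/(-48) = -7
Hence T_7(x) = 64 x^7 - 112 x^5 + 56 x^3 - 7 x.

T_7(x); series = 64 x^7 - 112 x^5 + 56 x^3 - 7 x


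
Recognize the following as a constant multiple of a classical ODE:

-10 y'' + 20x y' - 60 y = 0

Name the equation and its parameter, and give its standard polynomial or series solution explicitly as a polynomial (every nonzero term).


All three coefficients share the factor -10; dividing through by -10 gives  y'' - 2x y' + 6 y = 0.
This matches the Hermite equation y'' - 2x y' + 2n y = 0 with 2n = 6, so n = 3; the polynomial solution is H_3(x).
With y = sum_k a_k x^k, matching x^k gives (k+2)(k+1) a_{k+2} = 2(k - n) a_k = 2(k - 3) a_k. The right side vanishes at k = 3, so the series with the parity of 3 terminates at degree 3.
Standard normalization: leading coefficient of H_n is 2^n, so a_3 = 2^3 = 8. Work downward with a_k = (k+1)(k+2) a_{k+2} / (2(k - n)):
  a_1 = (2)(3)(8) / (2(1 - 3)) = 48/(-4) = -12
Hence H_3(x) = 8 x^3 - 12 x.

H_3(x); series = 8 x^3 - 12 x


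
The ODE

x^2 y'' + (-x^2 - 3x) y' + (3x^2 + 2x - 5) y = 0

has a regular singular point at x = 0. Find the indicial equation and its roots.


Divide by x^2 to reach normal form y'' + P_1(x) y' + P_2(x) y = 0 with P_1(x) = -1 - 3/x and P_2(x) = 3 + 2/x - 5/x^2.
x = 0 is a singular point because the y'-coefficient -1 - 3/x has a pole at x = 0 and the y-coefficient 3 + 2/x - 5/x^2 has a pole at x = 0.
It is a regular singular point because x P_1(x) = p(x) = -x - 3 and x^2 P_2(x) = q(x) = 3x^2 + 2x - 5 are polynomials, hence analytic at x = 0.
p(0) = -3,  q(0) = -5.
Indicial equation: r(r-1) + p(0) r + q(0) = 0, i.e. r^2 + (p(0) - 1) r + q(0) = 0, i.e. r^2 - 4 r - 5 = 0.
Discriminant: (-4)^2 - 4(-5) = 36, so r = (4 ± 6)/2.
Solving: r_1 = 5, r_2 = -1.

indicial: r^2 - 4 r - 5 = 0; roots r_1 = 5, r_2 = -1


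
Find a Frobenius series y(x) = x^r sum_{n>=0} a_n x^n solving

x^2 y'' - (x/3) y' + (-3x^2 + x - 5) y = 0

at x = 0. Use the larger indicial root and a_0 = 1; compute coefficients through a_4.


Write in Frobenius form y'' + (p(x)/x) y' + (q(x)/x^2) y = 0:
  p(x) = -1/3,  q(x) = -3x^2 + x - 5.
Indicial equation: r(r-1) + (-1/3) r + (-5) = 0 -> roots r_1 = 3, r_2 = -5/3.
Take r = r_1 = 3. Let y(x) = x^r sum_{n>=0} a_n x^n with a_0 = 1.
Substitute y = x^r sum a_n x^n and match x^{r+n}. The recurrence is
  D(n) a_n + 1 a_{n-1} - 3 a_{n-2} = 0,  where D(n) = (r+n)(r+n-1) + (-1/3)(r+n) + (-5).
  a_n = [-1 a_{n-1} + 3 a_{n-2}] / D(n).
Since the indicial polynomial factors as (r - r_1)(r - r_2), D(n) = (r_1 + n - r_1)(r_1 + n - r_2) = n(n + 14/3).
Evaluating step by step (a_0 = 1):
  n = 1: D(1) = 1(1 + 14/3) = 17/3; numerator = -1(1) = -1; a_1 = (-1)/(17/3) = -3/17
  n = 2: D(2) = 2(2 + 14/3) = 40/3; numerator = -1(-3/17) + 3(1) = 54/17; a_2 = (54/17)/(40/3) = 81/340
  n = 3: D(3) = 3(3 + 14/3) = 23; numerator = -1(81/340) + 3(-3/17) = -261/340; a_3 = (-261/340)/(23) = -261/7820
  n = 4: D(4) = 4(4 + 14/3) = 104/3; numerator = -1(-261/7820) + 3(81/340) = 585/782; a_4 = (585/782)/(104/3) = 135/6256

r = 3; a_0 = 1; a_1 = -3/17; a_2 = 81/340; a_3 = -261/7820; a_4 = 135/6256


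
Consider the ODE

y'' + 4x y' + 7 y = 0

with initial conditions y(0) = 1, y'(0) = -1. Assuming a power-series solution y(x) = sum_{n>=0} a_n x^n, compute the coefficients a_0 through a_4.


Ansatz: y(x) = sum_{n>=0} a_n x^n, so y'(x) = sum_{n>=1} n a_n x^(n-1) and y''(x) = sum_{n>=2} n(n-1) a_n x^(n-2).
Substitute into P(x) y'' + Q(x) y' + R(x) y = 0 with P(x) = 1, Q(x) = 4x, R(x) = 7, and match powers of x.
Initial conditions: a_0 = 1, a_1 = -1.
Setting the coefficient of each power of x to zero and solving order by order (substituting the coefficients already found):
  x^0: 2 a_2 + 7 a_0 = 0  ->  2 a_2 = -7 a_0 = -7  ->  a_2 = -7/2
  x^1: 6 a_3 + 11 a_1 = 0  ->  6 a_3 = -11 a_1 = 11  ->  a_3 = 11/6
  x^2: 12 a_4 + 15 a_2 = 0  ->  12 a_4 = -15 a_2 = 105/2  ->  a_4 = 35/8
Truncated series: y(x) = 1 - x - (7/2) x^2 + (11/6) x^3 + (35/8) x^4 + O(x^5).

a_0 = 1; a_1 = -1; a_2 = -7/2; a_3 = 11/6; a_4 = 35/8


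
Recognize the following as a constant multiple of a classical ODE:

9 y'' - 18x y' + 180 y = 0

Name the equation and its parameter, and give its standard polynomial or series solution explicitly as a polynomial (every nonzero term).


All three coefficients share the factor 9; dividing through by 9 gives  y'' - 2x y' + 20 y = 0.
This matches the Hermite equation y'' - 2x y' + 2n y = 0 with 2n = 20, so n = 10; the polynomial solution is H_10(x).
With y = sum_k a_k x^k, matching x^k gives (k+2)(k+1) a_{k+2} = 2(k - n) a_k = 2(k - 10) a_k. The right side vanishes at k = 10, so the series with the parity of 10 terminates at degree 10.
Standard normalization: leading coefficient of H_n is 2^n, so a_10 = 2^10 = 1024. Work downward with a_k = (k+1)(k+2) a_{k+2} / (2(k - n)):
  a_8 = (9)(10)(1024) / (2(8 - 10)) = 92160/(-4) = -23040
  a_6 = (7)(8)(-23040) / (2(6 - 10)) = -1290240/(-8) = 161280
  a_4 = (5)(6)(161280) / (2(4 - 10)) = 4838400/(-12) = -403200
  a_2 = (3)(4)(-403200) / (2(2 - 10)) = -4838400/(-16) = 302400
  a_0 = (1)(2)(302400) / (2(0 - 10)) = 604800/(-20) = -30240
Hence H_10(x) = 1024 x^10 - 23040 x^8 + 161280 x^6 - 403200 x^4 + 302400 x^2 - 30240.

H_10(x); series = 1024 x^10 - 23040 x^8 + 161280 x^6 - 403200 x^4 + 302400 x^2 - 30240


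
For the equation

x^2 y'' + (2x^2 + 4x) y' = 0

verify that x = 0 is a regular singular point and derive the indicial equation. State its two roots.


Divide by x^2 to reach normal form y'' + P_1(x) y' + P_2(x) y = 0 with P_1(x) = 2 + 4/x and P_2(x) = 0.
x = 0 is a singular point because the y'-coefficient 2 + 4/x has a pole at x = 0.
It is a regular singular point because x P_1(x) = p(x) = 2x + 4 and x^2 P_2(x) = q(x) = 0 are polynomials, hence analytic at x = 0.
p(0) = 4,  q(0) = 0.
Indicial equation: r(r-1) + p(0) r + q(0) = 0, i.e. r^2 + (p(0) - 1) r + q(0) = 0, i.e. r^2 + 3 r = 0.
Discriminant: (3)^2 - 4(0) = 9, so r = (-3 ± 3)/2.
Solving: r_1 = 0, r_2 = -3.

indicial: r^2 + 3 r = 0; roots r_1 = 0, r_2 = -3


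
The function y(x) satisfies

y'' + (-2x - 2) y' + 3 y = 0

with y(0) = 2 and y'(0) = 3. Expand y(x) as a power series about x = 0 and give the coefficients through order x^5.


Ansatz: y(x) = sum_{n>=0} a_n x^n, so y'(x) = sum_{n>=1} n a_n x^(n-1) and y''(x) = sum_{n>=2} n(n-1) a_n x^(n-2).
Substitute into P(x) y'' + Q(x) y' + R(x) y = 0 with P(x) = 1, Q(x) = -2x - 2, R(x) = 3, and match powers of x.
Initial conditions: a_0 = 2, a_1 = 3.
Setting the coefficient of each power of x to zero and solving order by order (substituting the coefficients already found):
  x^0: 2 a_2 - 2 a_1 + 3 a_0 = 0  ->  2 a_2 = 2 a_1 - 3 a_0 = 0  ->  a_2 = 0
  x^1: 6 a_3 - 4 a_2 + a_1 = 0  ->  6 a_3 = 4 a_2 - a_1 = -3  ->  a_3 = -1/2
  x^2: 12 a_4 - 6 a_3 - a_2 = 0  ->  12 a_4 = 6 a_3 + a_2 = -3  ->  a_4 = -1/4
  x^3: 20 a_5 - 8 a_4 - 3 a_3 = 0  ->  20 a_5 = 8 a_4 + 3 a_3 = -7/2  ->  a_5 = -7/40
Truncated series: y(x) = 2 + 3 x - (1/2) x^3 - (1/4) x^4 - (7/40) x^5 + O(x^6).

a_0 = 2; a_1 = 3; a_2 = 0; a_3 = -1/2; a_4 = -1/4; a_5 = -7/40


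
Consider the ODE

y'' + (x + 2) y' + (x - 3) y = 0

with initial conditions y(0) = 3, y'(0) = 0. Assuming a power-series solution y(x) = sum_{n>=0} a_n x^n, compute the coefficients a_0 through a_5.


Ansatz: y(x) = sum_{n>=0} a_n x^n, so y'(x) = sum_{n>=1} n a_n x^(n-1) and y''(x) = sum_{n>=2} n(n-1) a_n x^(n-2).
Substitute into P(x) y'' + Q(x) y' + R(x) y = 0 with P(x) = 1, Q(x) = x + 2, R(x) = x - 3, and match powers of x.
Initial conditions: a_0 = 3, a_1 = 0.
Setting the coefficient of each power of x to zero and solving order by order (substituting the coefficients already found):
  x^0: 2 a_2 + 2 a_1 - 3 a_0 = 0  ->  2 a_2 = -2 a_1 + 3 a_0 = 9  ->  a_2 = 9/2
  x^1: 6 a_3 + 4 a_2 - 2 a_1 + a_0 = 0  ->  6 a_3 = -4 a_2 + 2 a_1 - a_0 = -21  ->  a_3 = -7/2
  x^2: 12 a_4 + 6 a_3 - a_2 + a_1 = 0  ->  12 a_4 = -6 a_3 + a_2 - a_1 = 51/2  ->  a_4 = 17/8
  x^3: 20 a_5 + 8 a_4 + a_2 = 0  ->  20 a_5 = -8 a_4 - a_2 = -43/2  ->  a_5 = -43/40
Truncated series: y(x) = 3 + (9/2) x^2 - (7/2) x^3 + (17/8) x^4 - (43/40) x^5 + O(x^6).

a_0 = 3; a_1 = 0; a_2 = 9/2; a_3 = -7/2; a_4 = 17/8; a_5 = -43/40


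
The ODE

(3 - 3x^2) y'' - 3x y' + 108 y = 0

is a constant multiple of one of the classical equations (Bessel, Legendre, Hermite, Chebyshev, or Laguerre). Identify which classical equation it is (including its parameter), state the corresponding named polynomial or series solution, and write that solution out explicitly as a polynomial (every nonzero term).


All three coefficients share the factor 3; dividing through by 3 gives  (1 - x^2) y'' - x y' + 36 y = 0.
This matches the Chebyshev equation (1 - x^2) y'' - x y' + n^2 y = 0 (note the -x y' term, not -2x y') with n^2 = 36, so n = 6; the polynomial solution is T_6(x).
With y = sum_k a_k x^k, matching x^k gives (k+2)(k+1) a_{k+2} = (k^2 - n^2) a_k = (k - 6)(k + 6) a_k. The right side vanishes at k = 6, so the series with the parity of 6 terminates at degree 6.
Standard normalization: leading coefficient of T_n is 2^(n-1), so a_6 = 2^5 = 32. Work downward with a_k = (k+1)(k+2) a_{k+2} / ((k - 6)(k + 6)):
  a_4 = (5)(6)(32) / ((4 - 6)(4 + 6)) = 960/(-20) = -48
  a_2 = (3)(4)(-48) / ((2 - 6)(2 + 6)) = -576/(-32) = 18
  a_0 = (1)(2)(18) / ((0 - 6)(0 + 6)) = 36/(-36) = -1
Hence T_6(x) = 32 x^6 - 48 x^4 + 18 x^2 - 1.

T_6(x); series = 32 x^6 - 48 x^4 + 18 x^2 - 1


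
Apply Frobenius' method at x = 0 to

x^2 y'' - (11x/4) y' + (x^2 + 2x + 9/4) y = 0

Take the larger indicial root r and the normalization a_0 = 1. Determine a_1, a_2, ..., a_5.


Write in Frobenius form y'' + (p(x)/x) y' + (q(x)/x^2) y = 0:
  p(x) = -11/4,  q(x) = x^2 + 2x + 9/4.
Indicial equation: r(r-1) + (-11/4) r + (9/4) = 0 -> roots r_1 = 3, r_2 = 3/4.
Take r = r_1 = 3. Let y(x) = x^r sum_{n>=0} a_n x^n with a_0 = 1.
Substitute y = x^r sum a_n x^n and match x^{r+n}. The recurrence is
  D(n) a_n + 2 a_{n-1} + 1 a_{n-2} = 0,  where D(n) = (r+n)(r+n-1) + (-11/4)(r+n) + (9/4).
  a_n = [-2 a_{n-1} - 1 a_{n-2}] / D(n).
Since the indicial polynomial factors as (r - r_1)(r - r_2), D(n) = (r_1 + n - r_1)(r_1 + n - r_2) = n(n + 9/4).
Evaluating step by step (a_0 = 1):
  n = 1: D(1) = 1(1 + 9/4) = 13/4; numerator = -2(1) = -2; a_1 = (-2)/(13/4) = -8/13
  n = 2: D(2) = 2(2 + 9/4) = 17/2; numerator = -2(-8/13) - 1(1) = 3/13; a_2 = (3/13)/(17/2) = 6/221
  n = 3: D(3) = 3(3 + 9/4) = 63/4; numerator = -2(6/221) - 1(-8/13) = 124/221; a_3 = (124/221)/(63/4) = 496/13923
  n = 4: D(4) = 4(4 + 9/4) = 25; numerator = -2(496/13923) - 1(6/221) = -1370/13923; a_4 = (-1370/13923)/(25) = -274/69615
  n = 5: D(5) = 5(5 + 9/4) = 145/4; numerator = -2(-274/69615) - 1(496/13923) = -92/3315; a_5 = (-92/3315)/(145/4) = -368/480675

r = 3; a_0 = 1; a_1 = -8/13; a_2 = 6/221; a_3 = 496/13923; a_4 = -274/69615; a_5 = -368/480675


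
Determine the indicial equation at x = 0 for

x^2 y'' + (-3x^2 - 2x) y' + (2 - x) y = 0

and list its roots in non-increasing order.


Divide by x^2 to reach normal form y'' + P_1(x) y' + P_2(x) y = 0 with P_1(x) = -3 - 2/x and P_2(x) = -1/x + 2/x^2.
x = 0 is a singular point because the y'-coefficient -3 - 2/x has a pole at x = 0 and the y-coefficient -1/x + 2/x^2 has a pole at x = 0.
It is a regular singular point because x P_1(x) = p(x) = -3x - 2 and x^2 P_2(x) = q(x) = 2 - x are polynomials, hence analytic at x = 0.
p(0) = -2,  q(0) = 2.
Indicial equation: r(r-1) + p(0) r + q(0) = 0, i.e. r^2 + (p(0) - 1) r + q(0) = 0, i.e. r^2 - 3 r + 2 = 0.
Discriminant: (-3)^2 - 4(2) = 1, so r = (3 ± 1)/2.
Solving: r_1 = 2, r_2 = 1.

indicial: r^2 - 3 r + 2 = 0; roots r_1 = 2, r_2 = 1


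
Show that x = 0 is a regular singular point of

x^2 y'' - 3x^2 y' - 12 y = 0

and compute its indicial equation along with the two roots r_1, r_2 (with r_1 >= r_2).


Divide by x^2 to reach normal form y'' + P_1(x) y' + P_2(x) y = 0 with P_1(x) = -3 and P_2(x) = -12/x^2.
x = 0 is a singular point because the y-coefficient -12/x^2 has a pole at x = 0.
It is a regular singular point because x P_1(x) = p(x) = -3x and x^2 P_2(x) = q(x) = -12 are polynomials, hence analytic at x = 0.
p(0) = 0,  q(0) = -12.
Indicial equation: r(r-1) + p(0) r + q(0) = 0, i.e. r^2 + (p(0) - 1) r + q(0) = 0, i.e. r^2 - 1 r - 12 = 0.
Discriminant: (-1)^2 - 4(-12) = 49, so r = (1 ± 7)/2.
Solving: r_1 = 4, r_2 = -3.

indicial: r^2 - 1 r - 12 = 0; roots r_1 = 4, r_2 = -3


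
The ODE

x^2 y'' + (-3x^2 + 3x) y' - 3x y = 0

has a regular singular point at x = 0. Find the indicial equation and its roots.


Divide by x^2 to reach normal form y'' + P_1(x) y' + P_2(x) y = 0 with P_1(x) = -3 + 3/x and P_2(x) = -3/x.
x = 0 is a singular point because the y'-coefficient -3 + 3/x has a pole at x = 0 and the y-coefficient -3/x has a pole at x = 0.
It is a regular singular point because x P_1(x) = p(x) = 3 - 3x and x^2 P_2(x) = q(x) = -3x are polynomials, hence analytic at x = 0.
p(0) = 3,  q(0) = 0.
Indicial equation: r(r-1) + p(0) r + q(0) = 0, i.e. r^2 + (p(0) - 1) r + q(0) = 0, i.e. r^2 + 2 r = 0.
Discriminant: (2)^2 - 4(0) = 4, so r = (-2 ± 2)/2.
Solving: r_1 = 0, r_2 = -2.

indicial: r^2 + 2 r = 0; roots r_1 = 0, r_2 = -2


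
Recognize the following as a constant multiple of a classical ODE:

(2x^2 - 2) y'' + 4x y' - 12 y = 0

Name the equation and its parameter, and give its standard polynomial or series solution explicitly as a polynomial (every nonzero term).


All three coefficients share the factor -2; dividing through by -2 gives  (1 - x^2) y'' - 2x y' + 6 y = 0.
This matches the Legendre equation (1 - x^2) y'' - 2x y' + n(n+1) y = 0 (note the -2x y' term) with n(n+1) = 6, so n = 2; the polynomial solution is P_2(x).
With y = sum_k a_k x^k, matching x^k gives (k+2)(k+1) a_{k+2} = [k(k+1) - n(n+1)] a_k = (k - 2)(k + 3) a_k. The right side vanishes at k = 2, so the series with the parity of 2 terminates at degree 2.
Standard normalization (P_n(1) = 1): leading coefficient (2n)!/(2^n (n!)^2) = 24/(4*4) = 3/2, so a_2 = 3/2. Work downward with a_k = (k+1)(k+2) a_{k+2} / ((k - 2)(k + 3)):
  a_0 = (1)(2)(3/2) / ((0 - 2)(0 + 3)) = 3/(-6) = -1/2
Hence P_2(x) = 3 x^2/2 - 1/2.

P_2(x); series = 3 x^2/2 - 1/2


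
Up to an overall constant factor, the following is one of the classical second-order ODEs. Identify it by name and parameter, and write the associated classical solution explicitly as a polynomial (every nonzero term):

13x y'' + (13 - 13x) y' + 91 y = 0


All three coefficients share the factor 13; dividing through by 13 gives  x y'' + (1 - x) y' + 7 y = 0.
This matches the Laguerre equation x y'' + (1 - x) y' + n y = 0 with n = 7; the polynomial solution is L_7(x).
With y = sum_k a_k x^k, matching x^k gives (k+1)k a_{k+1} + (k+1) a_{k+1} - k a_k + n a_k = 0, i.e. (k+1)^2 a_{k+1} = (k - n) a_k = (k - 7) a_k. The right side vanishes at k = 7, so the series terminates at degree 7.
Standard normalization L_n(0) = 1 gives a_0 = 1. Work upward with a_{k+1} = (k - 7) a_k / (k+1)^2:
  a_1 = (0 - 7)(1) / 1^2 = -7/1 = -7
  a_2 = (1 - 7)(-7) / 2^2 = 42/4 = 21/2
  a_3 = (2 - 7)(21/2) / 3^2 = (-105/2)/9 = -35/6
  a_4 = (3 - 7)(-35/6) / 4^2 = (70/3)/16 = 35/24
  a_5 = (4 - 7)(35/24) / 5^2 = (-35/8)/25 = -7/40
  a_6 = (5 - 7)(-7/40) / 6^2 = (7/20)/36 = 7/720
  a_7 = (6 - 7)(7/720) / 7^2 = (-7/720)/49 = -1/5040
Hence L_7(x) = -x^7/5040 + 7 x^6/720 - 7 x^5/40 + 35 x^4/24 - 35 x^3/6 + 21 x^2/2 - 7 x + 1.

L_7(x); series = -x^7/5040 + 7 x^6/720 - 7 x^5/40 + 35 x^4/24 - 35 x^3/6 + 21 x^2/2 - 7 x + 1


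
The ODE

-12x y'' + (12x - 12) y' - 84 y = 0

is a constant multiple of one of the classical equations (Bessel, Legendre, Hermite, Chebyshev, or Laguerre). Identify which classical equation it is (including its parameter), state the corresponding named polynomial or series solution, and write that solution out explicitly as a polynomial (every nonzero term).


All three coefficients share the factor -12; dividing through by -12 gives  x y'' + (1 - x) y' + 7 y = 0.
This matches the Laguerre equation x y'' + (1 - x) y' + n y = 0 with n = 7; the polynomial solution is L_7(x).
With y = sum_k a_k x^k, matching x^k gives (k+1)k a_{k+1} + (k+1) a_{k+1} - k a_k + n a_k = 0, i.e. (k+1)^2 a_{k+1} = (k - n) a_k = (k - 7) a_k. The right side vanishes at k = 7, so the series terminates at degree 7.
Standard normalization L_n(0) = 1 gives a_0 = 1. Work upward with a_{k+1} = (k - 7) a_k / (k+1)^2:
  a_1 = (0 - 7)(1) / 1^2 = -7/1 = -7
  a_2 = (1 - 7)(-7) / 2^2 = 42/4 = 21/2
  a_3 = (2 - 7)(21/2) / 3^2 = (-105/2)/9 = -35/6
  a_4 = (3 - 7)(-35/6) / 4^2 = (70/3)/16 = 35/24
  a_5 = (4 - 7)(35/24) / 5^2 = (-35/8)/25 = -7/40
  a_6 = (5 - 7)(-7/40) / 6^2 = (7/20)/36 = 7/720
  a_7 = (6 - 7)(7/720) / 7^2 = (-7/720)/49 = -1/5040
Hence L_7(x) = -x^7/5040 + 7 x^6/720 - 7 x^5/40 + 35 x^4/24 - 35 x^3/6 + 21 x^2/2 - 7 x + 1.

L_7(x); series = -x^7/5040 + 7 x^6/720 - 7 x^5/40 + 35 x^4/24 - 35 x^3/6 + 21 x^2/2 - 7 x + 1


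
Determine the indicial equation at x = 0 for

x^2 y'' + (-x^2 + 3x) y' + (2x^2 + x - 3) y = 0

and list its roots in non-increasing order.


Divide by x^2 to reach normal form y'' + P_1(x) y' + P_2(x) y = 0 with P_1(x) = -1 + 3/x and P_2(x) = 2 + 1/x - 3/x^2.
x = 0 is a singular point because the y'-coefficient -1 + 3/x has a pole at x = 0 and the y-coefficient 2 + 1/x - 3/x^2 has a pole at x = 0.
It is a regular singular point because x P_1(x) = p(x) = 3 - x and x^2 P_2(x) = q(x) = 2x^2 + x - 3 are polynomials, hence analytic at x = 0.
p(0) = 3,  q(0) = -3.
Indicial equation: r(r-1) + p(0) r + q(0) = 0, i.e. r^2 + (p(0) - 1) r + q(0) = 0, i.e. r^2 + 2 r - 3 = 0.
Discriminant: (2)^2 - 4(-3) = 16, so r = (-2 ± 4)/2.
Solving: r_1 = 1, r_2 = -3.

indicial: r^2 + 2 r - 3 = 0; roots r_1 = 1, r_2 = -3


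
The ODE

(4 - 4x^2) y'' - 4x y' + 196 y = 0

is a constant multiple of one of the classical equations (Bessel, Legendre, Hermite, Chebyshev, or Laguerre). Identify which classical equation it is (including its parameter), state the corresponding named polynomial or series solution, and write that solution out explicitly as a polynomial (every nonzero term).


All three coefficients share the factor 4; dividing through by 4 gives  (1 - x^2) y'' - x y' + 49 y = 0.
This matches the Chebyshev equation (1 - x^2) y'' - x y' + n^2 y = 0 (note the -x y' term, not -2x y') with n^2 = 49, so n = 7; the polynomial solution is T_7(x).
With y = sum_k a_k x^k, matching x^k gives (k+2)(k+1) a_{k+2} = (k^2 - n^2) a_k = (k - 7)(k + 7) a_k. The right side vanishes at k = 7, so the series with the parity of 7 terminates at degree 7.
Standard normalization: leading coefficient of T_n is 2^(n-1), so a_7 = 2^6 = 64. Work downward with a_k = (k+1)(k+2) a_{k+2} / ((k - 7)(k + 7)):
  a_5 = (6)(7)(64) / ((5 - 7)(5 + 7)) = 2688/(-24) = -112
  a_3 = (4)(5)(-112) / ((3 - 7)(3 + 7)) = -2240/(-40) = 56
  a_1 = (2)(3)(56) / ((1 - 7)(1 + 7)) = 336/(-48) = -7
Hence T_7(x) = 64 x^7 - 112 x^5 + 56 x^3 - 7 x.

T_7(x); series = 64 x^7 - 112 x^5 + 56 x^3 - 7 x


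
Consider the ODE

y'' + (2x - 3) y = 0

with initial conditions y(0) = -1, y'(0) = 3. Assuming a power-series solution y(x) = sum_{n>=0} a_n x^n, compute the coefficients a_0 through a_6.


Ansatz: y(x) = sum_{n>=0} a_n x^n, so y'(x) = sum_{n>=1} n a_n x^(n-1) and y''(x) = sum_{n>=2} n(n-1) a_n x^(n-2).
Substitute into P(x) y'' + Q(x) y' + R(x) y = 0 with P(x) = 1, Q(x) = 0, R(x) = 2x - 3, and match powers of x.
Initial conditions: a_0 = -1, a_1 = 3.
Setting the coefficient of each power of x to zero and solving order by order (substituting the coefficients already found):
  x^0: 2 a_2 - 3 a_0 = 0  ->  2 a_2 = 3 a_0 = -3  ->  a_2 = -3/2
  x^1: 6 a_3 - 3 a_1 + 2 a_0 = 0  ->  6 a_3 = 3 a_1 - 2 a_0 = 11  ->  a_3 = 11/6
  x^2: 12 a_4 - 3 a_2 + 2 a_1 = 0  ->  12 a_4 = 3 a_2 - 2 a_1 = -21/2  ->  a_4 = -7/8
  x^3: 20 a_5 - 3 a_3 + 2 a_2 = 0  ->  20 a_5 = 3 a_3 - 2 a_2 = 17/2  ->  a_5 = 17/40
  x^4: 30 a_6 - 3 a_4 + 2 a_3 = 0  ->  30 a_6 = 3 a_4 - 2 a_3 = -151/24  ->  a_6 = -151/720
Truncated series: y(x) = -1 + 3 x - (3/2) x^2 + (11/6) x^3 - (7/8) x^4 + (17/40) x^5 - (151/720) x^6 + O(x^7).

a_0 = -1; a_1 = 3; a_2 = -3/2; a_3 = 11/6; a_4 = -7/8; a_5 = 17/40; a_6 = -151/720


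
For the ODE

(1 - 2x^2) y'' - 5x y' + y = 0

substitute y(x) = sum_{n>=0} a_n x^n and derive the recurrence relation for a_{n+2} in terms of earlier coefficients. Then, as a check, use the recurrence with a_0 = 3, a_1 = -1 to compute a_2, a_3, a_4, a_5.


Substitute y = sum_n a_n x^n.
(1 - 2 x^2) y'' contributes (n+2)(n+1) a_{n+2} - 2 n(n-1) a_n at x^n.
-5 x y'(x) contributes -5 n a_n at x^n.
y(x) contributes 1 a_n at x^n.
Matching x^n: (n+2)(n+1) a_{n+2} + (-2 n(n-1) - 5 n + 1) a_n = 0.
Thus a_{n+2} = (2 n(n-1) + 5 n - 1) / ((n+1)(n+2)) * a_n.

Check with a_0 = 3, a_1 = -1 (apply the recurrence for n = 0, 1, 2, 3): a_0 = 3, a_1 = -1, a_2 = -3/2, a_3 = -2/3, a_4 = -13/8, a_5 = -13/15.

a_(n+2) = (2 n(n-1) + 5 n - 1) / ((n+1)(n+2)) * a_n; check: a_0 = 3, a_1 = -1, a_2 = -3/2, a_3 = -2/3, a_4 = -13/8, a_5 = -13/15


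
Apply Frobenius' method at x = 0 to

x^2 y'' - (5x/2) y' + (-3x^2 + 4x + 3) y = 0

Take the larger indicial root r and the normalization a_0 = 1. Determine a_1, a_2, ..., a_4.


Write in Frobenius form y'' + (p(x)/x) y' + (q(x)/x^2) y = 0:
  p(x) = -5/2,  q(x) = -3x^2 + 4x + 3.
Indicial equation: r(r-1) + (-5/2) r + (3) = 0 -> roots r_1 = 2, r_2 = 3/2.
Take r = r_1 = 2. Let y(x) = x^r sum_{n>=0} a_n x^n with a_0 = 1.
Substitute y = x^r sum a_n x^n and match x^{r+n}. The recurrence is
  D(n) a_n + 4 a_{n-1} - 3 a_{n-2} = 0,  where D(n) = (r+n)(r+n-1) + (-5/2)(r+n) + (3).
  a_n = [-4 a_{n-1} + 3 a_{n-2}] / D(n).
Since the indicial polynomial factors as (r - r_1)(r - r_2), D(n) = (r_1 + n - r_1)(r_1 + n - r_2) = n(n + 1/2).
Evaluating step by step (a_0 = 1):
  n = 1: D(1) = 1(1 + 1/2) = 3/2; numerator = -4(1) = -4; a_1 = (-4)/(3/2) = -8/3
  n = 2: D(2) = 2(2 + 1/2) = 5; numerator = -4(-8/3) + 3(1) = 41/3; a_2 = (41/3)/(5) = 41/15
  n = 3: D(3) = 3(3 + 1/2) = 21/2; numerator = -4(41/15) + 3(-8/3) = -284/15; a_3 = (-284/15)/(21/2) = -568/315
  n = 4: D(4) = 4(4 + 1/2) = 18; numerator = -4(-568/315) + 3(41/15) = 971/63; a_4 = (971/63)/(18) = 971/1134

r = 2; a_0 = 1; a_1 = -8/3; a_2 = 41/15; a_3 = -568/315; a_4 = 971/1134


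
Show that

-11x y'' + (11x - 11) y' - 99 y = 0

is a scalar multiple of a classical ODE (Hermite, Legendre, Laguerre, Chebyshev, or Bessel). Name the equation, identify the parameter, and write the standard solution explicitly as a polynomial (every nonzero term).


All three coefficients share the factor -11; dividing through by -11 gives  x y'' + (1 - x) y' + 9 y = 0.
This matches the Laguerre equation x y'' + (1 - x) y' + n y = 0 with n = 9; the polynomial solution is L_9(x).
With y = sum_k a_k x^k, matching x^k gives (k+1)k a_{k+1} + (k+1) a_{k+1} - k a_k + n a_k = 0, i.e. (k+1)^2 a_{k+1} = (k - n) a_k = (k - 9) a_k. The right side vanishes at k = 9, so the series terminates at degree 9.
Standard normalization L_n(0) = 1 gives a_0 = 1. Work upward with a_{k+1} = (k - 9) a_k / (k+1)^2:
  a_1 = (0 - 9)(1) / 1^2 = -9/1 = -9
  a_2 = (1 - 9)(-9) / 2^2 = 72/4 = 18
  a_3 = (2 - 9)(18) / 3^2 = -126/9 = -14
  a_4 = (3 - 9)(-14) / 4^2 = 84/16 = 21/4
  a_5 = (4 - 9)(21/4) / 5^2 = (-105/4)/25 = -21/20
  a_6 = (5 - 9)(-21/20) / 6^2 = (21/5)/36 = 7/60
  a_7 = (6 - 9)(7/60) / 7^2 = (-7/20)/49 = -1/140
  a_8 = (7 - 9)(-1/140) / 8^2 = (1/70)/64 = 1/4480
  a_9 = (8 - 9)(1/4480) / 9^2 = (-1/4480)/81 = -1/362880
Hence L_9(x) = -x^9/362880 + x^8/4480 - x^7/140 + 7 x^6/60 - 21 x^5/20 + 21 x^4/4 - 14 x^3 + 18 x^2 - 9 x + 1.

L_9(x); series = -x^9/362880 + x^8/4480 - x^7/140 + 7 x^6/60 - 21 x^5/20 + 21 x^4/4 - 14 x^3 + 18 x^2 - 9 x + 1


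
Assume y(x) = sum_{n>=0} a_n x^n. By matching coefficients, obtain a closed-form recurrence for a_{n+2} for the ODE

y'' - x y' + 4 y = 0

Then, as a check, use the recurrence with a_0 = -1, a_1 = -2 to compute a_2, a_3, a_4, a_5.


Substitute y = sum_n a_n x^n.
y''(x) has coefficient (n+2)(n+1) a_{n+2} at x^n;
-x y'(x) has coefficient -n a_n at x^n (shift);
4 y(x) has coefficient 4 a_n at x^n.
Matching x^n: (n+2)(n+1) a_{n+2} + (-n + 4) a_n = 0.
Thus a_{n+2} = (n - 4) / ((n+1)(n+2)) * a_n.

Check with a_0 = -1, a_1 = -2 (apply the recurrence for n = 0, 1, 2, 3): a_0 = -1, a_1 = -2, a_2 = 2, a_3 = 1, a_4 = -1/3, a_5 = -1/20.

a_(n+2) = (n - 4) / ((n+1)(n+2)) * a_n; check: a_0 = -1, a_1 = -2, a_2 = 2, a_3 = 1, a_4 = -1/3, a_5 = -1/20
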